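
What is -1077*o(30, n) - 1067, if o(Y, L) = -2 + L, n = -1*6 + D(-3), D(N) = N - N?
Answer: 7549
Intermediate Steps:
D(N) = 0
n = -6 (n = -1*6 + 0 = -6 + 0 = -6)
-1077*o(30, n) - 1067 = -1077*(-2 - 6) - 1067 = -1077*(-8) - 1067 = 8616 - 1067 = 7549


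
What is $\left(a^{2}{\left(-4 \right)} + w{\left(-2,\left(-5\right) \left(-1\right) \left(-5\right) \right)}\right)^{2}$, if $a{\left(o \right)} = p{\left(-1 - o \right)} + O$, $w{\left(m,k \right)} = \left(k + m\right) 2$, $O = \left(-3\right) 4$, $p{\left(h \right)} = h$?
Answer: $729$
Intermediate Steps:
$O = -12$
$w{\left(m,k \right)} = 2 k + 2 m$
$a{\left(o \right)} = -13 - o$ ($a{\left(o \right)} = \left(-1 - o\right) - 12 = -13 - o$)
$\left(a^{2}{\left(-4 \right)} + w{\left(-2,\left(-5\right) \left(-1\right) \left(-5\right) \right)}\right)^{2} = \left(\left(-13 - -4\right)^{2} + \left(2 \left(-5\right) \left(-1\right) \left(-5\right) + 2 \left(-2\right)\right)\right)^{2} = \left(\left(-13 + 4\right)^{2} + \left(2 \cdot 5 \left(-5\right) - 4\right)\right)^{2} = \left(\left(-9\right)^{2} + \left(2 \left(-25\right) - 4\right)\right)^{2} = \left(81 - 54\right)^{2} = 27^{2} = 729$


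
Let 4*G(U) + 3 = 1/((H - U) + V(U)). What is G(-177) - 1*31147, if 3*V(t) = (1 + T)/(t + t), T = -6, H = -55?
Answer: -16143130217/518276 ≈ -31148.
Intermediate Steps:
V(t) = -5/(6*t) (V(t) = ((1 - 6)/(t + t))/3 = (-5*1/(2*t))/3 = (-5/(2*t))/3 = -5/(6*t))
G(U) = -3/4 + 1/(4*(-55 - U - 5/(6*U))) (G(U) = -3/4 + 1/(4*((-55 - U) - 5/(6*U))) = -3/4 + 1/(4*(-55 - U - 5/(6*U))))
G(-177) - 1*31147 = 3*(-5 - 2*(-177)*(166 + 3*(-177)))/(4*(5 + 6*(-177)*(55 - 177))) - 1*31147 = 3*(-5 - 2*(-177)*(166 - 531))/(4*(5 + 6*(-177)*(-122))) - 31147 = 3*(-5 - 2*(-177)*(-365))/(4*(5 + 129564)) - 31147 = (3/4)*(-5 - 129210)/129569 - 31147 = (3/4)*(1/129569)*(-129215) - 31147 = -387645/518276 - 31147 = -16143130217/518276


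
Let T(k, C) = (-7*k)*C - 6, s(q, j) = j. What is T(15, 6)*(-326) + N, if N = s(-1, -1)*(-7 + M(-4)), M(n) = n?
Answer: 207347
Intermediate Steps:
T(k, C) = -6 - 7*C*k (T(k, C) = -7*C*k - 6 = -6 - 7*C*k)
N = 11 (N = -(-7 - 4) = -1*(-11) = 11)
T(15, 6)*(-326) + N = (-6 - 7*6*15)*(-326) + 11 = (-6 - 630)*(-326) + 11 = -636*(-326) + 11 = 207336 + 11 = 207347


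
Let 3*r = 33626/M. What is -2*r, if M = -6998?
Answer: 33626/10497 ≈ 3.2034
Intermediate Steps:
r = -16813/10497 (r = (33626/(-6998))/3 = (33626*(-1/6998))/3 = (⅓)*(-16813/3499) = -16813/10497 ≈ -1.6017)
-2*r = -2*(-16813/10497) = 33626/10497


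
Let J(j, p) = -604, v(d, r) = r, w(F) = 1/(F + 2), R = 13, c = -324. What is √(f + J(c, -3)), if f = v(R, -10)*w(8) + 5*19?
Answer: I*√510 ≈ 22.583*I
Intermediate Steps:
w(F) = 1/(2 + F)
f = 94 (f = -10/(2 + 8) + 5*19 = -10/10 + 95 = -10*⅒ + 95 = -1 + 95 = 94)
√(f + J(c, -3)) = √(94 - 604) = √(-510) = I*√510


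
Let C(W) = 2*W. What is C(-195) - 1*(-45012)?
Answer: 44622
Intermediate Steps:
C(-195) - 1*(-45012) = 2*(-195) - 1*(-45012) = -390 + 45012 = 44622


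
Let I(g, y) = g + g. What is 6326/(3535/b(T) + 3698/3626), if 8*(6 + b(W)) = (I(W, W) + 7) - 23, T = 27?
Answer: -11469038/5125315 ≈ -2.2377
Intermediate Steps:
I(g, y) = 2*g
b(W) = -8 + W/4 (b(W) = -6 + ((2*W + 7) - 23)/8 = -6 + ((7 + 2*W) - 23)/8 = -6 + (-16 + 2*W)/8 = -6 + (-2 + W/4) = -8 + W/4)
6326/(3535/b(T) + 3698/3626) = 6326/(3535/(-8 + (1/4)*27) + 3698/3626) = 6326/(3535/(-8 + 27/4) + 3698*(1/3626)) = 6326/(3535/(-5/4) + 1849/1813) = 6326/(3535*(-4/5) + 1849/1813) = 6326/(-2828 + 1849/1813) = 6326/(-5125315/1813) = 6326*(-1813/5125315) = -11469038/5125315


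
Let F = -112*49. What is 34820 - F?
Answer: 40308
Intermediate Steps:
F = -5488
34820 - F = 34820 - 1*(-5488) = 34820 + 5488 = 40308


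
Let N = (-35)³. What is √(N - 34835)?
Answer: I*√77710 ≈ 278.77*I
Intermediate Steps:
N = -42875
√(N - 34835) = √(-42875 - 34835) = √(-77710) = I*√77710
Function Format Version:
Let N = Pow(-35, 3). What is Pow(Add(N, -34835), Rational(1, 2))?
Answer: Mul(I, Pow(77710, Rational(1, 2))) ≈ Mul(278.77, I)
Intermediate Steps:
N = -42875
Pow(Add(N, -34835), Rational(1, 2)) = Pow(Add(-42875, -34835), Rational(1, 2)) = Pow(-77710, Rational(1, 2)) = Mul(I, Pow(77710, Rational(1, 2)))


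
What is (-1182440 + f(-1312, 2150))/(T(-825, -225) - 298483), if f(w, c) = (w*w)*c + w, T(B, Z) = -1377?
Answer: -924926462/74965 ≈ -12338.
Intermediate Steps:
f(w, c) = w + c*w**2 (f(w, c) = w**2*c + w = c*w**2 + w = w + c*w**2)
(-1182440 + f(-1312, 2150))/(T(-825, -225) - 298483) = (-1182440 - 1312*(1 + 2150*(-1312)))/(-1377 - 298483) = (-1182440 - 1312*(1 - 2820800))/(-299860) = (-1182440 - 1312*(-2820799))*(-1/299860) = (-1182440 + 3700888288)*(-1/299860) = 3699705848*(-1/299860) = -924926462/74965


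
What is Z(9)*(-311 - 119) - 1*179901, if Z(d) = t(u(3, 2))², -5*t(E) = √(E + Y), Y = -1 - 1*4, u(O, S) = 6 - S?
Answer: -899419/5 ≈ -1.7988e+5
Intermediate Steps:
Y = -5 (Y = -1 - 4 = -5)
t(E) = -√(-5 + E)/5 (t(E) = -√(E - 5)/5 = -√(-5 + E)/5)
Z(d) = -1/25 (Z(d) = (-√(-5 + (6 - 1*2))/5)² = (-√(-5 + (6 - 2))/5)² = (-√(-5 + 4)/5)² = (-I/5)² = -1/25)
Z(9)*(-311 - 119) - 1*179901 = -(-311 - 119)/25 - 1*179901 = -1/25*(-430) - 179901 = 86/5 - 179901 = -899419/5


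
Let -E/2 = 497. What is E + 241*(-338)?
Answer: -82452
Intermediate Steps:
E = -994 (E = -2*497 = -994)
E + 241*(-338) = -994 + 241*(-338) = -994 - 81458 = -82452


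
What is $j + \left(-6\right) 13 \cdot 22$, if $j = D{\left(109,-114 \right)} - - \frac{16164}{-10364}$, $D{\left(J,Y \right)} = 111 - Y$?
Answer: $- \frac{3867222}{2591} \approx -1492.6$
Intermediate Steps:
$j = \frac{578934}{2591}$ ($j = \left(111 - -114\right) - - \frac{16164}{-10364} = \left(111 + 114\right) - \left(-16164\right) \left(- \frac{1}{10364}\right) = 225 - \frac{4041}{2591} = \frac{578934}{2591} \approx 223.44$)
$j + \left(-6\right) 13 \cdot 22 = \frac{578934}{2591} + \left(-6\right) 13 \cdot 22 = \frac{578934}{2591} - 1716 = - \frac{3867222}{2591}$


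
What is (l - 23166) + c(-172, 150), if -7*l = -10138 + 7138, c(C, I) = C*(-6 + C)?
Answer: 55150/7 ≈ 7878.6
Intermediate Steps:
l = 3000/7 (l = -(-10138 + 7138)/7 = -⅐*(-3000) = 3000/7 ≈ 428.57)
(l - 23166) + c(-172, 150) = (3000/7 - 23166) - 172*(-6 - 172) = -159162/7 - 172*(-178) = -159162/7 + 30616 = 55150/7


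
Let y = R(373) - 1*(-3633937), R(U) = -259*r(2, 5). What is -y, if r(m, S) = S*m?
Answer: -3631347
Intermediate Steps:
R(U) = -2590 (R(U) = -1295*2 = -259*10 = -2590)
y = 3631347 (y = -2590 - 1*(-3633937) = -2590 + 3633937 = 3631347)
-y = -1*3631347 = -3631347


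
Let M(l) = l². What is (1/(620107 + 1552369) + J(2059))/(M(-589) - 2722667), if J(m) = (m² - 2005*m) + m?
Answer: -246022044621/5161251167096 ≈ -0.047667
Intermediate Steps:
J(m) = m² - 2004*m
(1/(620107 + 1552369) + J(2059))/(M(-589) - 2722667) = (1/(620107 + 1552369) + 2059*(-2004 + 2059))/((-589)² - 2722667) = (1/2172476 + 2059*55)/(346921 - 2722667) = (1/2172476 + 113245)/(-2375746) = (246022044621/2172476)*(-1/2375746) = -246022044621/5161251167096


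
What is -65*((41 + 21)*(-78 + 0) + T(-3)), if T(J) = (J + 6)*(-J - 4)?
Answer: 314535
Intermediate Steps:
T(J) = (-4 - J)*(6 + J) (T(J) = (6 + J)*(-4 - J) = (-4 - J)*(6 + J))
-65*((41 + 21)*(-78 + 0) + T(-3)) = -65*((41 + 21)*(-78 + 0) + (-24 - 1*(-3)² - 10*(-3))) = -65*(62*(-78) + (-24 - 1*9 + 30)) = -65*(-4836 + (-24 - 9 + 30)) = -65*(-4836 - 3) = -65*(-4839) = 314535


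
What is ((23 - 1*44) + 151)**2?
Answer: 16900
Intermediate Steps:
((23 - 1*44) + 151)**2 = ((23 - 44) + 151)**2 = (-21 + 151)**2 = 130**2 = 16900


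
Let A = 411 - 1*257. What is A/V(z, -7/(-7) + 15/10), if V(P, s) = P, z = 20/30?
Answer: 231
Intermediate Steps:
z = ⅔ (z = 20*(1/30) = ⅔ ≈ 0.66667)
A = 154 (A = 411 - 257 = 154)
A/V(z, -7/(-7) + 15/10) = 154/(⅔) = 154*(3/2) = 231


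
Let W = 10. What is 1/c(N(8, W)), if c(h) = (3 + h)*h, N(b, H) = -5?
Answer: 1/10 ≈ 0.10000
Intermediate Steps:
c(h) = h*(3 + h)
1/c(N(8, W)) = 1/(-5*(3 - 5)) = 1/(-5*(-2)) = 1/10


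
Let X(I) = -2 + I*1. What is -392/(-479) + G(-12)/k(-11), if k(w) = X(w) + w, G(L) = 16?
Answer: 218/1437 ≈ 0.15171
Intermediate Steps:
X(I) = -2 + I
k(w) = -2 + 2*w (k(w) = (-2 + w) + w = -2 + 2*w)
-392/(-479) + G(-12)/k(-11) = -392/(-479) + 16/(-2 + 2*(-11)) = -392*(-1/479) + 16/(-2 - 22) = 392/479 + 16/(-24) = 392/479 + 16*(-1/24) = 392/479 - 2/3 = 218/1437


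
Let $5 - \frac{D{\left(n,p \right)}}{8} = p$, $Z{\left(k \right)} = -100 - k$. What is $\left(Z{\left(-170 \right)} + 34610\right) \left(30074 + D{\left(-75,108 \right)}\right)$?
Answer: $1014390000$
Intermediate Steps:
$D{\left(n,p \right)} = 40 - 8 p$
$\left(Z{\left(-170 \right)} + 34610\right) \left(30074 + D{\left(-75,108 \right)}\right) = \left(\left(-100 - -170\right) + 34610\right) \left(30074 + \left(40 - 864\right)\right) = \left(\left(-100 + 170\right) + 34610\right) \left(30074 + \left(40 - 864\right)\right) = \left(70 + 34610\right) \left(30074 - 824\right) = 34680 \cdot 29250 = 1014390000$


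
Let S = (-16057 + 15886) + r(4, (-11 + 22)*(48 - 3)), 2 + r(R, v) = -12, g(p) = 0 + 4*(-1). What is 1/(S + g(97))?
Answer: -1/189 ≈ -0.0052910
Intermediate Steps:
g(p) = -4 (g(p) = 0 - 4 = -4)
r(R, v) = -14 (r(R, v) = -2 - 12 = -14)
S = -185 (S = (-16057 + 15886) - 14 = -171 - 14 = -185)
1/(S + g(97)) = 1/(-185 - 4) = 1/(-189) = -1/189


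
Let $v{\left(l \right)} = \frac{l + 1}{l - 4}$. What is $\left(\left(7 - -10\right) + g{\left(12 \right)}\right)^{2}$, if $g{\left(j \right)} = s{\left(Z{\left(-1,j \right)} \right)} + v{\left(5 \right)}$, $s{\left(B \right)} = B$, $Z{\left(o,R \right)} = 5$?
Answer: $784$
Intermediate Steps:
$v{\left(l \right)} = \frac{1 + l}{-4 + l}$
$g{\left(j \right)} = 11$ ($g{\left(j \right)} = 5 + \frac{1 + 5}{-4 + 5} = 5 + 1^{-1} \cdot 6 = 5 + 1 \cdot 6 = 5 + 6 = 11$)
$\left(\left(7 - -10\right) + g{\left(12 \right)}\right)^{2} = \left(\left(7 - -10\right) + 11\right)^{2} = \left(\left(7 + 10\right) + 11\right)^{2} = \left(17 + 11\right)^{2} = 28^{2} = 784$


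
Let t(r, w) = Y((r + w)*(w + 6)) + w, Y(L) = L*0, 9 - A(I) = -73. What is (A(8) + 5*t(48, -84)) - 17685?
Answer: -18023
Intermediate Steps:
A(I) = 82 (A(I) = 9 - 1*(-73) = 9 + 73 = 82)
Y(L) = 0
t(r, w) = w (t(r, w) = 0 + w = w)
(A(8) + 5*t(48, -84)) - 17685 = (82 + 5*(-84)) - 17685 = (82 - 420) - 17685 = -338 - 17685 = -18023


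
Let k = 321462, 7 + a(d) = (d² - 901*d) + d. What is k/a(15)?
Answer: -160731/6641 ≈ -24.203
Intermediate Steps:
a(d) = -7 + d² - 900*d (a(d) = -7 + ((d² - 901*d) + d) = -7 + (d² - 900*d) = -7 + d² - 900*d)
k/a(15) = 321462/(-7 + 15² - 900*15) = 321462/(-7 + 225 - 13500) = 321462/(-13282) = 321462*(-1/13282) = -160731/6641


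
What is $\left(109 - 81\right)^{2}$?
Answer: $784$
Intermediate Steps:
$\left(109 - 81\right)^{2} = 28^{2} = 784$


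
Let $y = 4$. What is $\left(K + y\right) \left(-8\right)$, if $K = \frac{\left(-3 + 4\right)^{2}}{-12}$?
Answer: $- \frac{94}{3} \approx -31.333$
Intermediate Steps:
$K = - \frac{1}{12}$ ($K = 1^{2} \left(- \frac{1}{12}\right) = 1 \left(- \frac{1}{12}\right) = - \frac{1}{12} \approx -0.083333$)
$\left(K + y\right) \left(-8\right) = \left(- \frac{1}{12} + 4\right) \left(-8\right) = \frac{47}{12} \left(-8\right) = - \frac{94}{3}$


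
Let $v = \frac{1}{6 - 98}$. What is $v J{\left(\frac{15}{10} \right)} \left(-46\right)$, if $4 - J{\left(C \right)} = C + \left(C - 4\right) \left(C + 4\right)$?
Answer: $\frac{65}{8} \approx 8.125$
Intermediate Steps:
$v = - \frac{1}{92}$ ($v = \frac{1}{-92} = - \frac{1}{92} \approx -0.01087$)
$J{\left(C \right)} = 4 - C - \left(-4 + C\right) \left(4 + C\right)$ ($J{\left(C \right)} = 4 - \left(C + \left(C - 4\right) \left(C + 4\right)\right) = 4 - \left(C + \left(-4 + C\right) \left(4 + C\right)\right) = 4 - C - \left(-4 + C\right) \left(4 + C\right)$)
$v J{\left(\frac{15}{10} \right)} \left(-46\right) = - \frac{20 - \frac{15}{10} - \left(\frac{15}{10}\right)^{2}}{92} \left(-46\right) = - \frac{20 - 15 \cdot \frac{1}{10} - \left(15 \cdot \frac{1}{10}\right)^{2}}{92} \left(-46\right) = - \frac{20 - \frac{3}{2} - \left(\frac{3}{2}\right)^{2}}{92} \left(-46\right) = - \frac{20 - \frac{3}{2} - \frac{9}{4}}{92} \left(-46\right) = \left(- \frac{1}{92}\right) \frac{65}{4} \left(-46\right) = \left(- \frac{65}{368}\right) \left(-46\right) = \frac{65}{8}$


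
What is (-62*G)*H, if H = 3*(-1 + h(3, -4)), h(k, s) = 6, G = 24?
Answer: -22320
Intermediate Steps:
H = 15 (H = 3*(-1 + 6) = 3*5 = 15)
(-62*G)*H = -62*24*15 = -1488*15 = -22320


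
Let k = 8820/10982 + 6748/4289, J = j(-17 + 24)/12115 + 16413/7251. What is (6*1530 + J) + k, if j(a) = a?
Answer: 6333878453050247506/689616364727545 ≈ 9184.6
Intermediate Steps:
J = 66298084/29281955 (J = (-17 + 24)/12115 + 16413/7251 = 7*(1/12115) + 16413*(1/7251) = 7/12115 + 5471/2417 = 66298084/29281955 ≈ 2.2641)
k = 55967758/23550899 (k = 8820*(1/10982) + 6748*(1/4289) = 4410/5491 + 6748/4289 = 55967758/23550899 ≈ 2.3765)
(6*1530 + J) + k = (6*1530 + 66298084/29281955) + 55967758/23550899 = (9180 + 66298084/29281955) + 55967758/23550899 = 268874644984/29281955 + 55967758/23550899 = 6333878453050247506/689616364727545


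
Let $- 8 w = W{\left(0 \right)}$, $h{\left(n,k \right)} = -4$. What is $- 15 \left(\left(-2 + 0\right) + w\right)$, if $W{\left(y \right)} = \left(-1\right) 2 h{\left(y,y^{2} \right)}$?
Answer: $45$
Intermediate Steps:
$W{\left(y \right)} = 8$ ($W{\left(y \right)} = \left(-1\right) 2 \left(-4\right) = \left(-2\right) \left(-4\right) = 8$)
$w = -1$ ($w = \left(- \frac{1}{8}\right) 8 = -1$)
$- 15 \left(\left(-2 + 0\right) + w\right) = - 15 \left(\left(-2 + 0\right) - 1\right) = - 15 \left(-2 - 1\right) = \left(-15\right) \left(-3\right) = 45$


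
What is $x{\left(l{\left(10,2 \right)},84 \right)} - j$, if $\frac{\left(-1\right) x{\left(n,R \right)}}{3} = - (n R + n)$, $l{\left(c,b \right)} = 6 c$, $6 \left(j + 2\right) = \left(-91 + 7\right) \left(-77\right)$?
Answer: $14224$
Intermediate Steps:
$j = 1076$ ($j = -2 + \frac{\left(-91 + 7\right) \left(-77\right)}{6} = -2 + \frac{\left(-84\right) \left(-77\right)}{6} = -2 + \frac{1}{6} \cdot 6468 = -2 + 1078 = 1076$)
$x{\left(n,R \right)} = 3 n + 3 R n$ ($x{\left(n,R \right)} = - 3 \left(- (n R + n)\right) = - 3 \left(- (R n + n)\right) = - 3 \left(- (n + R n)\right) = - 3 \left(- n - R n\right) = 3 n + 3 R n$)
$x{\left(l{\left(10,2 \right)},84 \right)} - j = 3 \cdot 6 \cdot 10 \left(1 + 84\right) - 1076 = 3 \cdot 60 \cdot 85 - 1076 = 15300 - 1076 = 14224$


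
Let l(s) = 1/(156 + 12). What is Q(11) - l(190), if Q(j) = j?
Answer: 1847/168 ≈ 10.994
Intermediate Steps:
l(s) = 1/168
Q(11) - l(190) = 11 - 1*1/168 = 11 - 1/168 = 1847/168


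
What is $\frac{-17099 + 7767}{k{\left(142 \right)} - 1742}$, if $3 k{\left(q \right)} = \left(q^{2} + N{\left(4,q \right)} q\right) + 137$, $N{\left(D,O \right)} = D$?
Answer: $- \frac{27996}{15643} \approx -1.7897$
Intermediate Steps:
$k{\left(q \right)} = \frac{137}{3} + \frac{q^{2}}{3} + \frac{4 q}{3}$ ($k{\left(q \right)} = \frac{\left(q^{2} + 4 q\right) + 137}{3} = \frac{137 + q^{2} + 4 q}{3} = \frac{137}{3} + \frac{q^{2}}{3} + \frac{4 q}{3}$)
$\frac{-17099 + 7767}{k{\left(142 \right)} - 1742} = \frac{-17099 + 7767}{\left(\frac{137}{3} + \frac{142^{2}}{3} + \frac{4}{3} \cdot 142\right) - 1742} = - \frac{9332}{\left(\frac{137}{3} + \frac{1}{3} \cdot 20164 + \frac{568}{3}\right) - 1742} = - \frac{9332}{\left(\frac{137}{3} + \frac{20164}{3} + \frac{568}{3}\right) - 1742} = - \frac{9332}{\frac{20869}{3} - 1742} = - \frac{9332}{\frac{15643}{3}} = \left(-9332\right) \frac{3}{15643} = - \frac{27996}{15643}$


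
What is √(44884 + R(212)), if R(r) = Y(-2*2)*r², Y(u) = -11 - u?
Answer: 26*I*√399 ≈ 519.35*I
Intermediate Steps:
R(r) = -7*r² (R(r) = (-11 - (-2)*2)*r² = (-11 - 1*(-4))*r² = (-11 + 4)*r² = -7*r²)
√(44884 + R(212)) = √(44884 - 7*212²) = √(44884 - 7*44944) = √(44884 - 314608) = √(-269724) = 26*I*√399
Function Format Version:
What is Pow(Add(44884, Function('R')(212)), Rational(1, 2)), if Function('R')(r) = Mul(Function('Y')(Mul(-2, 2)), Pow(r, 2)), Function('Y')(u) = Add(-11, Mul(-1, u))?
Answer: Mul(26, I, Pow(399, Rational(1, 2))) ≈ Mul(519.35, I)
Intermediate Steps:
Function('R')(r) = Mul(-7, Pow(r, 2)) (Function('R')(r) = Mul(Add(-11, Mul(-1, Mul(-2, 2))), Pow(r, 2)) = Mul(Add(-11, Mul(-1, -4)), Pow(r, 2)) = Mul(Add(-11, 4), Pow(r, 2)) = Mul(-7, Pow(r, 2)))
Pow(Add(44884, Function('R')(212)), Rational(1, 2)) = Pow(Add(44884, Mul(-7, Pow(212, 2))), Rational(1, 2)) = Pow(Add(44884, Mul(-7, 44944)), Rational(1, 2)) = Pow(Add(44884, -314608), Rational(1, 2)) = Pow(-269724, Rational(1, 2)) = Mul(26, I, Pow(399, Rational(1, 2)))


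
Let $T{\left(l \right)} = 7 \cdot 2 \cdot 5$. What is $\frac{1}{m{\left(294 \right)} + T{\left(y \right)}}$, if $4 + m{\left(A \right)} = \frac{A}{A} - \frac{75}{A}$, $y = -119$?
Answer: $\frac{98}{6541} \approx 0.014982$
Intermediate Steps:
$m{\left(A \right)} = -3 - \frac{75}{A}$ ($m{\left(A \right)} = -4 - \left(\frac{75}{A} - \frac{A}{A}\right) = -4 + \left(1 - \frac{75}{A}\right) = -3 - \frac{75}{A}$)
$T{\left(l \right)} = 70$ ($T{\left(l \right)} = 14 \cdot 5 = 70$)
$\frac{1}{m{\left(294 \right)} + T{\left(y \right)}} = \frac{1}{\left(-3 - \frac{75}{294}\right) + 70} = \frac{1}{\left(-3 - \frac{25}{98}\right) + 70} = \frac{1}{- \frac{319}{98} + 70} = \frac{1}{\frac{6541}{98}} = \frac{98}{6541}$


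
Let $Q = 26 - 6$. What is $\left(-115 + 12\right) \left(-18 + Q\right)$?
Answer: $-206$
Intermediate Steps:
$Q = 20$
$\left(-115 + 12\right) \left(-18 + Q\right) = \left(-115 + 12\right) \left(-18 + 20\right) = \left(-103\right) 2 = -206$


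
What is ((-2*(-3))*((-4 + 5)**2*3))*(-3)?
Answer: -54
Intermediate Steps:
((-2*(-3))*((-4 + 5)**2*3))*(-3) = (6*(1**2*3))*(-3) = (6*(1*3))*(-3) = (6*3)*(-3) = 18*(-3) = -54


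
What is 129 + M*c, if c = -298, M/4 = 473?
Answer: -563687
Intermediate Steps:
M = 1892 (M = 4*473 = 1892)
129 + M*c = 129 + 1892*(-298) = 129 - 563816 = -563687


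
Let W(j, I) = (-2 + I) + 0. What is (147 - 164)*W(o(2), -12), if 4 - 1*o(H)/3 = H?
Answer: 238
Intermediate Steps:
o(H) = 12 - 3*H
W(j, I) = -2 + I
(147 - 164)*W(o(2), -12) = (147 - 164)*(-2 - 12) = -17*(-14) = 238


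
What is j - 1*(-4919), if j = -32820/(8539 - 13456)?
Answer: 8073181/1639 ≈ 4925.7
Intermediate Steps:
j = 10940/1639 (j = -32820/(-4917) = -32820*(-1/4917) = 10940/1639 ≈ 6.6748)
j - 1*(-4919) = 10940/1639 - 1*(-4919) = 10940/1639 + 4919 = 8073181/1639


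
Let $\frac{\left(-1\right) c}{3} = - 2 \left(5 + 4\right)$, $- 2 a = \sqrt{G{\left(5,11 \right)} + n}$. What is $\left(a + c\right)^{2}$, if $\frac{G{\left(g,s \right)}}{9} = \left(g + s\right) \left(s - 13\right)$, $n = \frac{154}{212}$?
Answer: $\frac{\left(11448 - i \sqrt{3227806}\right)^{2}}{44944} \approx 2844.2 - 915.25 i$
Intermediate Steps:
$n = \frac{77}{106}$ ($n = 154 \cdot \frac{1}{212} = \frac{77}{106} \approx 0.72641$)
$G{\left(g,s \right)} = 9 \left(-13 + s\right) \left(g + s\right)$ ($G{\left(g,s \right)} = 9 \left(g + s\right) \left(s - 13\right) = 9 \left(g + s\right) \left(-13 + s\right) = 9 \left(-13 + s\right) \left(g + s\right)$)
$a = - \frac{i \sqrt{3227806}}{212}$ ($a = - \frac{\sqrt{\left(\left(-117\right) 5 - 1287 + 9 \cdot 11^{2} + 9 \cdot 5 \cdot 11\right) + \frac{77}{106}}}{2} = - \frac{\sqrt{\left(-585 - 1287 + 9 \cdot 121 + 495\right) + \frac{77}{106}}}{2} = - \frac{\sqrt{\left(-585 - 1287 + 1089 + 495\right) + \frac{77}{106}}}{2} = - \frac{\sqrt{-288 + \frac{77}{106}}}{2} = - \frac{\sqrt{- \frac{30451}{106}}}{2} = - \frac{\frac{1}{106} i \sqrt{3227806}}{2} = - \frac{i \sqrt{3227806}}{212} \approx - 8.4746 i$)
$c = 54$ ($c = - 3 \left(- 2 \left(5 + 4\right)\right) = - 3 \left(\left(-2\right) 9\right) = \left(-3\right) \left(-18\right) = 54$)
$\left(a + c\right)^{2} = \left(- \frac{i \sqrt{3227806}}{212} + 54\right)^{2} = \left(54 - \frac{i \sqrt{3227806}}{212}\right)^{2}$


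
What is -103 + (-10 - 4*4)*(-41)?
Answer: 963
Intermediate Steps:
-103 + (-10 - 4*4)*(-41) = -103 + (-10 - 16)*(-41) = -103 - 26*(-41) = -103 + 1066 = 963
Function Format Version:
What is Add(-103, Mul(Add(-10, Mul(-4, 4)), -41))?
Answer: 963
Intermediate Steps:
Add(-103, Mul(Add(-10, Mul(-4, 4)), -41)) = Add(-103, Mul(Add(-10, -16), -41)) = Add(-103, Mul(-26, -41)) = Add(-103, 1066) = 963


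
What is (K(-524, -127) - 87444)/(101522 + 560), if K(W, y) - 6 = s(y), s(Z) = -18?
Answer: -43728/51041 ≈ -0.85672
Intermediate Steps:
K(W, y) = -12 (K(W, y) = 6 - 18 = -12)
(K(-524, -127) - 87444)/(101522 + 560) = (-12 - 87444)/(101522 + 560) = -87456/102082 = -87456*1/102082 = -43728/51041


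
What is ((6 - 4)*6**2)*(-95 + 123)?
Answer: 2016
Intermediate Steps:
((6 - 4)*6**2)*(-95 + 123) = (2*36)*28 = 72*28 = 2016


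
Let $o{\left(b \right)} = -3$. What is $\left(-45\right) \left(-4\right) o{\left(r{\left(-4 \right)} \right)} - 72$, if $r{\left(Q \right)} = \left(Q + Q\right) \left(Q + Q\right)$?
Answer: $-612$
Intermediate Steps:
$r{\left(Q \right)} = 4 Q^{2}$ ($r{\left(Q \right)} = 2 Q 2 Q = 4 Q^{2}$)
$\left(-45\right) \left(-4\right) o{\left(r{\left(-4 \right)} \right)} - 72 = \left(-45\right) \left(-4\right) \left(-3\right) - 72 = 180 \left(-3\right) - 72 = -540 - 72 = -612$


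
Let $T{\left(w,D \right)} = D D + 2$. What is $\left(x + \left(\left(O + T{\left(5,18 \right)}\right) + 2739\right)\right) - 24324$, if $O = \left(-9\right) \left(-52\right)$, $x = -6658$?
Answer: $-27449$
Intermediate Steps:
$T{\left(w,D \right)} = 2 + D^{2}$ ($T{\left(w,D \right)} = D^{2} + 2 = 2 + D^{2}$)
$O = 468$
$\left(x + \left(\left(O + T{\left(5,18 \right)}\right) + 2739\right)\right) - 24324 = \left(-6658 + \left(\left(468 + \left(2 + 18^{2}\right)\right) + 2739\right)\right) - 24324 = \left(-6658 + \left(\left(468 + \left(2 + 324\right)\right) + 2739\right)\right) - 24324 = \left(-6658 + \left(\left(468 + 326\right) + 2739\right)\right) - 24324 = \left(-6658 + \left(794 + 2739\right)\right) - 24324 = \left(-6658 + 3533\right) - 24324 = -3125 - 24324 = -27449$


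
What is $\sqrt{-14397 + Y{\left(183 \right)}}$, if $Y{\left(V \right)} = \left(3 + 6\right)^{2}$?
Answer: $2 i \sqrt{3579} \approx 119.65 i$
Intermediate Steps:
$Y{\left(V \right)} = 81$ ($Y{\left(V \right)} = 9^{2} = 81$)
$\sqrt{-14397 + Y{\left(183 \right)}} = \sqrt{-14397 + 81} = \sqrt{-14316} = 2 i \sqrt{3579}$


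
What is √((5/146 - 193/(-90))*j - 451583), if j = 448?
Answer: I*√540288993935/1095 ≈ 671.27*I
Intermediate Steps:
√((5/146 - 193/(-90))*j - 451583) = √((5/146 - 193/(-90))*448 - 451583) = √((5*(1/146) - 193*(-1/90))*448 - 451583) = √((5/146 + 193/90)*448 - 451583) = √((7157/3285)*448 - 451583) = √(3206336/3285 - 451583) = √(-1480243819/3285) = I*√540288993935/1095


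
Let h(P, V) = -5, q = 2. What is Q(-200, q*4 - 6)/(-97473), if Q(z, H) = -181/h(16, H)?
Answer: -181/487365 ≈ -0.00037138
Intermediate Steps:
Q(z, H) = 181/5 (Q(z, H) = -181/(-5) = -181*(-⅕) = 181/5)
Q(-200, q*4 - 6)/(-97473) = (181/5)/(-97473) = (181/5)*(-1/97473) = -181/487365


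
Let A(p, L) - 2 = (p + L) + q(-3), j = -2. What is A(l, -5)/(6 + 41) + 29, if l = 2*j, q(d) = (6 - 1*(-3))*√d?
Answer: 1356/47 + 9*I*√3/47 ≈ 28.851 + 0.33167*I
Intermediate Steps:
q(d) = 9*√d (q(d) = (6 + 3)*√d = 9*√d)
l = -4 (l = 2*(-2) = -4)
A(p, L) = 2 + L + p + 9*I*√3 (A(p, L) = 2 + ((p + L) + 9*√(-3)) = 2 + ((L + p) + 9*(I*√3)) = 2 + ((L + p) + 9*I*√3) = 2 + (L + p + 9*I*√3) = 2 + L + p + 9*I*√3)
A(l, -5)/(6 + 41) + 29 = (2 - 5 - 4 + 9*I*√3)/(6 + 41) + 29 = (-7 + 9*I*√3)/47 + 29 = (-7/47 + 9*I*√3/47) + 29 = 1356/47 + 9*I*√3/47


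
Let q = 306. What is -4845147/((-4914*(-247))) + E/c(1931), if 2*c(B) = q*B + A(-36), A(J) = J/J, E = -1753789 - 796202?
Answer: -3017692775915/239064607782 ≈ -12.623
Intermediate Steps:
E = -2549991
A(J) = 1
c(B) = ½ + 153*B (c(B) = (306*B + 1)/2 = (1 + 306*B)/2 = ½ + 153*B)
-4845147/((-4914*(-247))) + E/c(1931) = -4845147/((-4914*(-247))) - 2549991/(½ + 153*1931) = -4845147/1213758 - 2549991/(½ + 295443) = -4845147*1/1213758 - 2549991/590887/2 = -1615049/404586 - 2549991*2/590887 = -1615049/404586 - 5099982/590887 = -3017692775915/239064607782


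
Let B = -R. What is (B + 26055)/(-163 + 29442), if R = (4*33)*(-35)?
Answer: 30675/29279 ≈ 1.0477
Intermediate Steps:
R = -4620 (R = 132*(-35) = -4620)
B = 4620 (B = -1*(-4620) = 4620)
(B + 26055)/(-163 + 29442) = (4620 + 26055)/(-163 + 29442) = 30675/29279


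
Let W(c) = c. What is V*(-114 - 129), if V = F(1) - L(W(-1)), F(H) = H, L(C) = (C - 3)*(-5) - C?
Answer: 4860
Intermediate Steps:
L(C) = 15 - 6*C (L(C) = (-3 + C)*(-5) - C = (15 - 5*C) - C = 15 - 6*C)
V = -20 (V = 1 - (15 - 6*(-1)) = 1 - (15 + 6) = 1 - 1*21 = 1 - 21 = -20)
V*(-114 - 129) = -20*(-114 - 129) = -20*(-243) = 4860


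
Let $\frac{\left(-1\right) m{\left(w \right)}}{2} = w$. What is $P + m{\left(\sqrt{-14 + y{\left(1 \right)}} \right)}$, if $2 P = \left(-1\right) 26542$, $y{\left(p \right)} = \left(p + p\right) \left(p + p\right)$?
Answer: $-13271 - 2 i \sqrt{10} \approx -13271.0 - 6.3246 i$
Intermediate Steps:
$y{\left(p \right)} = 4 p^{2}$ ($y{\left(p \right)} = 2 p 2 p = 4 p^{2}$)
$m{\left(w \right)} = - 2 w$
$P = -13271$ ($P = \frac{\left(-1\right) 26542}{2} = \frac{1}{2} \left(-26542\right) = -13271$)
$P + m{\left(\sqrt{-14 + y{\left(1 \right)}} \right)} = -13271 - 2 \sqrt{-14 + 4 \cdot 1^{2}} = -13271 - 2 \sqrt{-14 + 4 \cdot 1} = -13271 - 2 \sqrt{-14 + 4} = -13271 - 2 \sqrt{-10} = -13271 - 2 i \sqrt{10}$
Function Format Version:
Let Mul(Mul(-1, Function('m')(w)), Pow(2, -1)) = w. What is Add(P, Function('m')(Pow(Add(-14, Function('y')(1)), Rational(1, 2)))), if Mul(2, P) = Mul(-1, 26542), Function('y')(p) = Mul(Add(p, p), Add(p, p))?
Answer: Add(-13271, Mul(-2, I, Pow(10, Rational(1, 2)))) ≈ Add(-13271., Mul(-6.3246, I))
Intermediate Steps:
Function('y')(p) = Mul(4, Pow(p, 2)) (Function('y')(p) = Mul(Mul(2, p), Mul(2, p)) = Mul(4, Pow(p, 2)))
Function('m')(w) = Mul(-2, w)
P = -13271 (P = Mul(Rational(1, 2), Mul(-1, 26542)) = Mul(Rational(1, 2), -26542) = -13271)
Add(P, Function('m')(Pow(Add(-14, Function('y')(1)), Rational(1, 2)))) = Add(-13271, Mul(-2, Pow(Add(-14, Mul(4, Pow(1, 2))), Rational(1, 2)))) = Add(-13271, Mul(-2, Pow(Add(-14, Mul(4, 1)), Rational(1, 2)))) = Add(-13271, Mul(-2, Pow(Add(-14, 4), Rational(1, 2)))) = Add(-13271, Mul(-2, Pow(-10, Rational(1, 2)))) = Add(-13271, Mul(-2, Mul(I, Pow(10, Rational(1, 2))))) = Add(-13271, Mul(-2, I, Pow(10, Rational(1, 2))))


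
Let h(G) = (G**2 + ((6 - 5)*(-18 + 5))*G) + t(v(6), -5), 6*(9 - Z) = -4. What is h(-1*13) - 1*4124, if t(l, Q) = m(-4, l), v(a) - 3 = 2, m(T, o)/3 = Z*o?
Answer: -3641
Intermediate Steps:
Z = 29/3 (Z = 9 - 1/6*(-4) = 9 + 2/3 = 29/3 ≈ 9.6667)
m(T, o) = 29*o (m(T, o) = 3*(29*o/3) = 29*o)
v(a) = 5 (v(a) = 3 + 2 = 5)
t(l, Q) = 29*l
h(G) = 145 + G**2 - 13*G (h(G) = (G**2 + ((6 - 5)*(-18 + 5))*G) + 29*5 = (G**2 + (1*(-13))*G) + 145 = (G**2 - 13*G) + 145 = 145 + G**2 - 13*G)
h(-1*13) - 1*4124 = (145 + (-1*13)**2 - (-13)*13) - 1*4124 = (145 + (-13)**2 - 13*(-13)) - 4124 = (145 + 169 + 169) - 4124 = 483 - 4124 = -3641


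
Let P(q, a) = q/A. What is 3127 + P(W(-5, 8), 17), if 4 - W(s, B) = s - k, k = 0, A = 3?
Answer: 3130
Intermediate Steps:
W(s, B) = 4 - s (W(s, B) = 4 - (s - 1*0) = 4 - (s + 0) = 4 - s)
P(q, a) = q/3
3127 + P(W(-5, 8), 17) = 3127 + (4 - 1*(-5))/3 = 3127 + (4 + 5)/3 = 3127 + (1/3)*9 = 3127 + 3 = 3130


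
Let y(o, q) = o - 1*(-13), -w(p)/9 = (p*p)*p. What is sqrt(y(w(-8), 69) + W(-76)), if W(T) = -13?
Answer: 48*sqrt(2) ≈ 67.882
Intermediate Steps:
w(p) = -9*p**3 (w(p) = -9*p*p*p = -9*p**2*p = -9*p**3)
y(o, q) = 13 + o (y(o, q) = o + 13 = 13 + o)
sqrt(y(w(-8), 69) + W(-76)) = sqrt((13 - 9*(-8)**3) - 13) = sqrt((13 - 9*(-512)) - 13) = sqrt((13 + 4608) - 13) = sqrt(4621 - 13) = sqrt(4608) = 48*sqrt(2)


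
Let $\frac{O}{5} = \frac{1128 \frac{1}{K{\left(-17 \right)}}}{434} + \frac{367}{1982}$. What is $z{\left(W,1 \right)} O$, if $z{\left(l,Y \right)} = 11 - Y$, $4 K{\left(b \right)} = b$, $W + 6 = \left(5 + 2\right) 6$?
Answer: $- \frac{77938225}{3655799} \approx -21.319$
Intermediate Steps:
$W = 36$ ($W = -6 + \left(5 + 2\right) 6 = -6 + 7 \cdot 6 = -6 + 42 = 36$)
$K{\left(b \right)} = \frac{b}{4}$
$O = - \frac{15587645}{7311598}$ ($O = 5 \left(\frac{1128 \frac{1}{\frac{1}{4} \left(-17\right)}}{434} + \frac{367}{1982}\right) = 5 \left(\frac{1128}{- \frac{17}{4}} \cdot \frac{1}{434} + 367 \cdot \frac{1}{1982}\right) = 5 \left(1128 \left(- \frac{4}{17}\right) \frac{1}{434} + \frac{367}{1982}\right) = 5 \left(\left(- \frac{4512}{17}\right) \frac{1}{434} + \frac{367}{1982}\right) = 5 \left(- \frac{2256}{3689} + \frac{367}{1982}\right) = 5 \left(- \frac{3117529}{7311598}\right) = - \frac{15587645}{7311598} \approx -2.1319$)
$z{\left(W,1 \right)} O = \left(11 - 1\right) \left(- \frac{15587645}{7311598}\right) = 10 \left(- \frac{15587645}{7311598}\right) = - \frac{77938225}{3655799}$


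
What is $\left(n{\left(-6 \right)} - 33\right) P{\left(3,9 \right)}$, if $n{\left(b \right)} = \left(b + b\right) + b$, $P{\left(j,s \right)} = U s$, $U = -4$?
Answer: $1836$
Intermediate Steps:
$P{\left(j,s \right)} = - 4 s$
$n{\left(b \right)} = 3 b$ ($n{\left(b \right)} = 2 b + b = 3 b$)
$\left(n{\left(-6 \right)} - 33\right) P{\left(3,9 \right)} = \left(3 \left(-6\right) - 33\right) \left(\left(-4\right) 9\right) = \left(-18 - 33\right) \left(-36\right) = \left(-51\right) \left(-36\right) = 1836$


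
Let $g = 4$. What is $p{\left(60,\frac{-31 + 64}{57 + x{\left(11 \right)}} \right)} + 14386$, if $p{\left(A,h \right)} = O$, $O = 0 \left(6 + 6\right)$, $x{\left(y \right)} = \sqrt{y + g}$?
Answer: $14386$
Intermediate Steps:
$x{\left(y \right)} = \sqrt{4 + y}$ ($x{\left(y \right)} = \sqrt{y + 4} = \sqrt{4 + y}$)
$O = 0$ ($O = 0 \cdot 12 = 0$)
$p{\left(A,h \right)} = 0$
$p{\left(60,\frac{-31 + 64}{57 + x{\left(11 \right)}} \right)} + 14386 = 0 + 14386 = 14386$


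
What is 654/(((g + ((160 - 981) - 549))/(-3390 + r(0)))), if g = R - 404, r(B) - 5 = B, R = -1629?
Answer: 2213790/3403 ≈ 650.54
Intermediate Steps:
r(B) = 5 + B
g = -2033 (g = -1629 - 404 = -2033)
654/(((g + ((160 - 981) - 549))/(-3390 + r(0)))) = 654/(((-2033 + ((160 - 981) - 549))/(-3390 + (5 + 0)))) = 654/(((-2033 + (-821 - 549))/(-3390 + 5))) = 654/(((-2033 - 1370)/(-3385))) = 654/((-3403*(-1/3385))) = 654/(3403/3385) = 654*(3385/3403) = 2213790/3403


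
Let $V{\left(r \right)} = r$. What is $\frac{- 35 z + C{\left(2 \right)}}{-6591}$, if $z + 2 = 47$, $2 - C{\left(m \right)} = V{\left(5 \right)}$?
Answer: $\frac{526}{2197} \approx 0.23942$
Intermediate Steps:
$C{\left(m \right)} = -3$ ($C{\left(m \right)} = 2 - 5 = -3$)
$z = 45$ ($z = -2 + 47 = 45$)
$\frac{- 35 z + C{\left(2 \right)}}{-6591} = \frac{\left(-35\right) 45 - 3}{-6591} = \left(-1575 - 3\right) \left(- \frac{1}{6591}\right) = \left(-1578\right) \left(- \frac{1}{6591}\right) = \frac{526}{2197}$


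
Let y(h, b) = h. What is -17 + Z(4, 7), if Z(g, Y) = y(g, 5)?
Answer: -13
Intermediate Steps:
Z(g, Y) = g
-17 + Z(4, 7) = -17 + 4 = -13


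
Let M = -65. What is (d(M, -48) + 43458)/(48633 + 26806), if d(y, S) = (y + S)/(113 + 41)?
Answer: 6692419/11617606 ≈ 0.57606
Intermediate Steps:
d(y, S) = S/154 + y/154 (d(y, S) = (S + y)/154 = (S + y)*(1/154) = S/154 + y/154)
(d(M, -48) + 43458)/(48633 + 26806) = (((1/154)*(-48) + (1/154)*(-65)) + 43458)/(48633 + 26806) = ((-24/77 - 65/154) + 43458)/75439 = (-113/154 + 43458)*(1/75439) = (6692419/154)*(1/75439) = 6692419/11617606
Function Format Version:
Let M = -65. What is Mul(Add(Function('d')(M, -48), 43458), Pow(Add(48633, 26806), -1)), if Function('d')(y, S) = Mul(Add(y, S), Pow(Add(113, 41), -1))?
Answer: Rational(6692419, 11617606) ≈ 0.57606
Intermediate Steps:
Function('d')(y, S) = Add(Mul(Rational(1, 154), S), Mul(Rational(1, 154), y)) (Function('d')(y, S) = Mul(Add(S, y), Pow(154, -1)) = Mul(Add(S, y), Rational(1, 154)) = Add(Mul(Rational(1, 154), S), Mul(Rational(1, 154), y)))
Mul(Add(Function('d')(M, -48), 43458), Pow(Add(48633, 26806), -1)) = Mul(Add(Add(Mul(Rational(1, 154), -48), Mul(Rational(1, 154), -65)), 43458), Pow(Add(48633, 26806), -1)) = Mul(Add(Add(Rational(-24, 77), Rational(-65, 154)), 43458), Pow(75439, -1)) = Mul(Add(Rational(-113, 154), 43458), Rational(1, 75439)) = Mul(Rational(6692419, 154), Rational(1, 75439)) = Rational(6692419, 11617606)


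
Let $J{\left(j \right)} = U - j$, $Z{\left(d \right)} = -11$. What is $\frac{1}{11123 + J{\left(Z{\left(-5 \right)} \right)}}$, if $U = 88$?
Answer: $\frac{1}{11222} \approx 8.9111 \cdot 10^{-5}$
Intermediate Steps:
$J{\left(j \right)} = 88 - j$
$\frac{1}{11123 + J{\left(Z{\left(-5 \right)} \right)}} = \frac{1}{11123 + \left(88 - -11\right)} = \frac{1}{11123 + \left(88 + 11\right)} = \frac{1}{11123 + 99} = \frac{1}{11222}$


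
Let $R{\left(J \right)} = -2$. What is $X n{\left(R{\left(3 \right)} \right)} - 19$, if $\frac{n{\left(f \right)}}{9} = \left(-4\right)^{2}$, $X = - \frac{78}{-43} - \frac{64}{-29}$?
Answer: $\frac{698323}{1247} \approx 560.0$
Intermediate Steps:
$X = \frac{5014}{1247}$ ($X = \left(-78\right) \left(- \frac{1}{43}\right) - - \frac{64}{29} = \frac{78}{43} + \frac{64}{29} = \frac{5014}{1247} \approx 4.0209$)
$n{\left(f \right)} = 144$ ($n{\left(f \right)} = 9 \left(-4\right)^{2} = 9 \cdot 16 = 144$)
$X n{\left(R{\left(3 \right)} \right)} - 19 = \frac{5014}{1247} \cdot 144 - 19 = \frac{722016}{1247} - 19 = \frac{698323}{1247}$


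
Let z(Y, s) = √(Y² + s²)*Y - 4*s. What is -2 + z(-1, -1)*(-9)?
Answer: -38 + 9*√2 ≈ -25.272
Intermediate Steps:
z(Y, s) = -4*s + Y*√(Y² + s²) (z(Y, s) = Y*√(Y² + s²) - 4*s = -4*s + Y*√(Y² + s²))
-2 + z(-1, -1)*(-9) = -2 + (-4*(-1) - √((-1)² + (-1)²))*(-9) = -2 + (4 - √(1 + 1))*(-9) = -2 + (4 - √2)*(-9) = -2 + (-36 + 9*√2) = -38 + 9*√2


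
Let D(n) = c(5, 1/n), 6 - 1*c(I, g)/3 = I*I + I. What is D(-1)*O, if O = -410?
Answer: 29520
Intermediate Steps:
c(I, g) = 18 - 3*I - 3*I² (c(I, g) = 18 - 3*(I*I + I) = 18 - 3*(I² + I) = 18 - 3*(I + I²) = 18 + (-3*I - 3*I²) = 18 - 3*I - 3*I²)
D(n) = -72 (D(n) = 18 - 3*5 - 3*5² = 18 - 15 - 3*25 = 18 - 15 - 75 = -72)
D(-1)*O = -72*(-410) = 29520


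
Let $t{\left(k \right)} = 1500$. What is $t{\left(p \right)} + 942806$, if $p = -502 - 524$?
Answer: $944306$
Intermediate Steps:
$p = -1026$
$t{\left(p \right)} + 942806 = 1500 + 942806 = 944306$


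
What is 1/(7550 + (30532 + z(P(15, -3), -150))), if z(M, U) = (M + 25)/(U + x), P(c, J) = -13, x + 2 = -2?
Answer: 77/2932308 ≈ 2.6259e-5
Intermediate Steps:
x = -4 (x = -2 - 2 = -4)
z(M, U) = (25 + M)/(-4 + U) (z(M, U) = (M + 25)/(U - 4) = (25 + M)/(-4 + U))
1/(7550 + (30532 + z(P(15, -3), -150))) = 1/(7550 + (30532 + (25 - 13)/(-4 - 150))) = 1/(7550 + (30532 + 12/(-154))) = 1/(7550 + (30532 - 1/154*12)) = 1/(7550 + (30532 - 6/77)) = 1/(7550 + 2350958/77) = 1/(2932308/77) = 77/2932308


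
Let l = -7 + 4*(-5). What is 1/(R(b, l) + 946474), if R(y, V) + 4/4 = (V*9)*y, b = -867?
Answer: 1/1157154 ≈ 8.6419e-7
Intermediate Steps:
l = -27 (l = -7 - 20 = -27)
R(y, V) = -1 + 9*V*y (R(y, V) = -1 + (V*9)*y = -1 + (9*V)*y = -1 + 9*V*y)
1/(R(b, l) + 946474) = 1/((-1 + 9*(-27)*(-867)) + 946474) = 1/((-1 + 210681) + 946474) = 1/(210680 + 946474) = 1/1157154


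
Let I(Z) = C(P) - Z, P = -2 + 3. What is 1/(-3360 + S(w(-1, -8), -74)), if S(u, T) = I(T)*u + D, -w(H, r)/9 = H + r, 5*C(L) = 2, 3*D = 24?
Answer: 5/13372 ≈ 0.00037392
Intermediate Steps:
P = 1
D = 8 (D = (⅓)*24 = 8)
C(L) = ⅖ (C(L) = (⅕)*2 = ⅖)
I(Z) = ⅖ - Z
w(H, r) = -9*H - 9*r (w(H, r) = -9*(H + r) = -9*H - 9*r)
S(u, T) = 8 + u*(⅖ - T) (S(u, T) = (⅖ - T)*u + 8 = u*(⅖ - T) + 8 = 8 + u*(⅖ - T))
1/(-3360 + S(w(-1, -8), -74)) = 1/(-3360 + (8 - (-9*(-1) - 9*(-8))*(-2 + 5*(-74))/5)) = 1/(-3360 + (8 - (9 + 72)*(-2 - 370)/5)) = 1/(-3360 + (8 - ⅕*81*(-372))) = 1/(-3360 + (8 + 30132/5)) = 1/(-3360 + 30172/5) = 1/(13372/5) = 5/13372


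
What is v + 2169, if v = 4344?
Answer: 6513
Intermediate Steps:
v + 2169 = 4344 + 2169 = 6513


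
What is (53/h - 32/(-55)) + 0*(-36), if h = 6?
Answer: 3107/330 ≈ 9.4151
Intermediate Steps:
(53/h - 32/(-55)) + 0*(-36) = (53/6 - 32/(-55)) + 0*(-36) = (53*(⅙) - 32*(-1/55)) + 0 = (53/6 + 32/55) + 0 = 3107/330 + 0 = 3107/330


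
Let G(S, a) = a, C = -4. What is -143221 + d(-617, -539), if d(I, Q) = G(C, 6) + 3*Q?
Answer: -144832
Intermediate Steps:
d(I, Q) = 6 + 3*Q
-143221 + d(-617, -539) = -143221 + (6 + 3*(-539)) = -143221 + (6 - 1617) = -143221 - 1611 = -144832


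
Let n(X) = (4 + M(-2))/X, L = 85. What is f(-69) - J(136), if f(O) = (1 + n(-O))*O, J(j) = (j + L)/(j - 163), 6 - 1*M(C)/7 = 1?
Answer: -2695/27 ≈ -99.815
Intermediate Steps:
M(C) = 35 (M(C) = 42 - 7*1 = 42 - 7 = 35)
n(X) = 39/X (n(X) = (4 + 35)/X = 39/X)
J(j) = (85 + j)/(-163 + j) (J(j) = (j + 85)/(j - 163) = (85 + j)/(-163 + j))
f(O) = O*(1 - 39/O) (f(O) = (1 + 39/((-O)))*O = (1 + 39*(-1/O))*O = (1 - 39/O)*O = O*(1 - 39/O))
f(-69) - J(136) = (-39 - 69) - (85 + 136)/(-163 + 136) = -108 - 221/(-27) = -108 - (-1)*221/27 = -108 - 1*(-221/27) = -108 + 221/27 = -2695/27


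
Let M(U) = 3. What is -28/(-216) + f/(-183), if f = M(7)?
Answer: 373/3294 ≈ 0.11324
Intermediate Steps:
f = 3
-28/(-216) + f/(-183) = -28/(-216) + 3/(-183) = -28*(-1/216) + 3*(-1/183) = 7/54 - 1/61 = 373/3294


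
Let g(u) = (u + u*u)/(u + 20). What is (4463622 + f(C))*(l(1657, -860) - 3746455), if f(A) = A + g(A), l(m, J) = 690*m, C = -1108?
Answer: -185816754003125/16 ≈ -1.1614e+13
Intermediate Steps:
g(u) = (u + u²)/(20 + u)
f(A) = A + A*(1 + A)/(20 + A)
(4463622 + f(C))*(l(1657, -860) - 3746455) = (4463622 - 1108*(21 + 2*(-1108))/(20 - 1108))*(690*1657 - 3746455) = (4463622 - 1108*(21 - 2216)/(-1088))*(1143330 - 3746455) = (4463622 - 1108*(-1/1088)*(-2195))*(-2603125) = (4463622 - 608015/272)*(-2603125) = (1213497169/272)*(-2603125) = -185816754003125/16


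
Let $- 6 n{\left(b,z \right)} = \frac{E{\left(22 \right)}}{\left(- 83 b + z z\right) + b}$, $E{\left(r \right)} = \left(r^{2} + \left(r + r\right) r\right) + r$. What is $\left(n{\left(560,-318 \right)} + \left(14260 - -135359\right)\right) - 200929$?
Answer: $- \frac{8497552457}{165612} \approx -51310.0$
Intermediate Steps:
$E{\left(r \right)} = r + 3 r^{2}$ ($E{\left(r \right)} = \left(r^{2} + 2 r r\right) + r = \left(r^{2} + 2 r^{2}\right) + r = 3 r^{2} + r = r + 3 r^{2}$)
$n{\left(b,z \right)} = - \frac{737}{3 \left(z^{2} - 82 b\right)}$ ($n{\left(b,z \right)} = - \frac{22 \left(1 + 3 \cdot 22\right) \frac{1}{\left(- 83 b + z z\right) + b}}{6} = - \frac{22 \left(1 + 66\right) \frac{1}{\left(- 83 b + z^{2}\right) + b}}{6} = - \frac{22 \cdot 67 \frac{1}{\left(z^{2} - 83 b\right) + b}}{6} = - \frac{1474 \frac{1}{z^{2} - 82 b}}{6} = - \frac{737}{3 \left(z^{2} - 82 b\right)}$)
$\left(n{\left(560,-318 \right)} + \left(14260 - -135359\right)\right) - 200929 = \left(\frac{737}{3 \left(- \left(-318\right)^{2} + 82 \cdot 560\right)} + \left(14260 - -135359\right)\right) - 200929 = \left(\frac{737}{3 \left(\left(-1\right) 101124 + 45920\right)} + \left(14260 + 135359\right)\right) - 200929 = \left(\frac{737}{3 \left(-101124 + 45920\right)} + 149619\right) - 200929 = \left(\frac{737}{3 \left(-55204\right)} + 149619\right) - 200929 = \left(\frac{737}{3} \left(- \frac{1}{55204}\right) + 149619\right) - 200929 = \left(- \frac{737}{165612} + 149619\right) - 200929 = \frac{24778701091}{165612} - 200929 = - \frac{8497552457}{165612}$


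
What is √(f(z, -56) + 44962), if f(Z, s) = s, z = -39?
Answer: √44906 ≈ 211.91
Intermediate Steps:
√(f(z, -56) + 44962) = √(-56 + 44962) = √44906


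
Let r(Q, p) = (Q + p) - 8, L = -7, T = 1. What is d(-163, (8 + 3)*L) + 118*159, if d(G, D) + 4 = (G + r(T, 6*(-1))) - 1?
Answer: 18581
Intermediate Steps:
r(Q, p) = -8 + Q + p
d(G, D) = -18 + G (d(G, D) = -4 + ((G + (-8 + 1 + 6*(-1))) - 1) = -4 + ((G + (-8 + 1 - 6)) - 1) = -4 + ((G - 13) - 1) = -4 + ((-13 + G) - 1) = -4 + (-14 + G) = -18 + G)
d(-163, (8 + 3)*L) + 118*159 = (-18 - 163) + 118*159 = -181 + 18762 = 18581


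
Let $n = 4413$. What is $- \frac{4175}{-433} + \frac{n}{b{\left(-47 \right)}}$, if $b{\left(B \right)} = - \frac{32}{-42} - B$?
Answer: $\frac{44314934}{434299} \approx 102.04$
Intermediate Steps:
$b{\left(B \right)} = \frac{16}{21} - B$ ($b{\left(B \right)} = \left(-32\right) \left(- \frac{1}{42}\right) - B = \frac{16}{21} - B$)
$- \frac{4175}{-433} + \frac{n}{b{\left(-47 \right)}} = - \frac{4175}{-433} + \frac{4413}{\frac{16}{21} - -47} = \left(-4175\right) \left(- \frac{1}{433}\right) + \frac{4413}{\frac{16}{21} + 47} = \frac{4175}{433} + \frac{4413}{\frac{1003}{21}} = \frac{4175}{433} + 4413 \cdot \frac{21}{1003} = \frac{4175}{433} + \frac{92673}{1003} = \frac{44314934}{434299}$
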